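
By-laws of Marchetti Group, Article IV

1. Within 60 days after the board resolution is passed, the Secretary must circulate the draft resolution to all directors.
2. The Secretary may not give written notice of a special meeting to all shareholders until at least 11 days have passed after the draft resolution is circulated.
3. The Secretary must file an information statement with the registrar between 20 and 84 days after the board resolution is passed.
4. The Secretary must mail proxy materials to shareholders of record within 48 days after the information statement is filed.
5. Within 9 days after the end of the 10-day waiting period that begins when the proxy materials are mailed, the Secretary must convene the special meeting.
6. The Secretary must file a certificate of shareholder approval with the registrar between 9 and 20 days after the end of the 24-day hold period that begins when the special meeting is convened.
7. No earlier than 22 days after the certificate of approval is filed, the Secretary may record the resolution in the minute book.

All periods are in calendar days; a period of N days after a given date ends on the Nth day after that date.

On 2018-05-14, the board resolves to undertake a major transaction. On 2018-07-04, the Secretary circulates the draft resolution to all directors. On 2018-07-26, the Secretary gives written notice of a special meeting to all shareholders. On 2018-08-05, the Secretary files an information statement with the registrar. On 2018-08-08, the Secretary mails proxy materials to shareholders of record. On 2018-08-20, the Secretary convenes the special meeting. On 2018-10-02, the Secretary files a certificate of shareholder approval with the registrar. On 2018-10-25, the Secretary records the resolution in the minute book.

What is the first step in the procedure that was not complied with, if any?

(1) due by 2018-05-14 + 60 days = 2018-07-13; completed 2018-07-04, before the deadline.
(2) permitted from 2018-07-04 + 11 days = 2018-07-15 onward; done 2018-07-26, after the minimum wait.
(3) the permitted window runs from 2018-05-14 + 20 = 2018-06-03 to 2018-05-14 + 84 = 2018-08-06; done 2018-08-05 — within the window.
(4) due by 2018-08-05 + 48 days = 2018-09-22; done 2018-08-08 — timely.
(5) due by 2018-08-18 + 9 days = 2018-08-27; completed 2018-08-20, before the deadline.
(6) the permitted window runs from 2018-09-13 + 9 = 2018-09-22 to 2018-09-13 + 20 = 2018-10-03; done 2018-10-02 — within the window.
(7) permitted from 2018-10-02 + 22 days = 2018-10-24 onward; done 2018-10-25, after the minimum wait.

None — every step was satisfied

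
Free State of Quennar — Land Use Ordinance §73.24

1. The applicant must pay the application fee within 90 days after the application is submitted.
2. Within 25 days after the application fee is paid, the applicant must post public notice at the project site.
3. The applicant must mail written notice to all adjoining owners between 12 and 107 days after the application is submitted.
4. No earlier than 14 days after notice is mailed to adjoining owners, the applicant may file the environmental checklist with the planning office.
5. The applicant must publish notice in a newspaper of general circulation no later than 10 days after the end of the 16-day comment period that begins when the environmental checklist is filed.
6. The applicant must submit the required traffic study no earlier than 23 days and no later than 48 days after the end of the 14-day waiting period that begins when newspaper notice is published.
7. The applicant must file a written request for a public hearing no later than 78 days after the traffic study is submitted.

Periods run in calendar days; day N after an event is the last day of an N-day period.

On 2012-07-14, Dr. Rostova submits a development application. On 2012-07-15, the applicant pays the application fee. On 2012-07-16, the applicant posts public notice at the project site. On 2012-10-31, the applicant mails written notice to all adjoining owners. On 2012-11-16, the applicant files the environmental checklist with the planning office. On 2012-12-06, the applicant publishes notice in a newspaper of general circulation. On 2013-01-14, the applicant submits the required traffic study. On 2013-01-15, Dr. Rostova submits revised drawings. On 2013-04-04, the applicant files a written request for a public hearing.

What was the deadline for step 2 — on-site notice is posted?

2012-08-09

Step 2 runs from 2012-07-15, when the application fee is paid. 25 days after 2012-07-15 is 2012-08-09.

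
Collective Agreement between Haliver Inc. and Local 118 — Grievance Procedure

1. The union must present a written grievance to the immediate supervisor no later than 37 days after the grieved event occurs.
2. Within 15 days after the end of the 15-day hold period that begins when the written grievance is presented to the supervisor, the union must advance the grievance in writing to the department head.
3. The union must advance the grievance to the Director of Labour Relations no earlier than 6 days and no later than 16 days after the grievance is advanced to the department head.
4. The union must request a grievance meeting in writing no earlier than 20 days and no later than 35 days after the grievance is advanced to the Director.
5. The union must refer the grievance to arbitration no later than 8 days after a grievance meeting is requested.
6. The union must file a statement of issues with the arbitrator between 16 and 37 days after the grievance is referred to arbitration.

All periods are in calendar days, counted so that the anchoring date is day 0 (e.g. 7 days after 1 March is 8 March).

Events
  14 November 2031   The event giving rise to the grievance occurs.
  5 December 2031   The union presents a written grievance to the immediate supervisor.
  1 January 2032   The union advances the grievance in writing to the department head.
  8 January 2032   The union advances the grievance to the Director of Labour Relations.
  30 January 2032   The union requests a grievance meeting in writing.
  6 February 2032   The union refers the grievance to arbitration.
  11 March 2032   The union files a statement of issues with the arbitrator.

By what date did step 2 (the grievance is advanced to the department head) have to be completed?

4 January 2032

The written grievance is presented to the supervisor on 5 December 2031; the 15-day hold period therefore ends 20 December 2031, and step 2 runs from that date. 15 days after 20 December 2031 is 4 January 2032.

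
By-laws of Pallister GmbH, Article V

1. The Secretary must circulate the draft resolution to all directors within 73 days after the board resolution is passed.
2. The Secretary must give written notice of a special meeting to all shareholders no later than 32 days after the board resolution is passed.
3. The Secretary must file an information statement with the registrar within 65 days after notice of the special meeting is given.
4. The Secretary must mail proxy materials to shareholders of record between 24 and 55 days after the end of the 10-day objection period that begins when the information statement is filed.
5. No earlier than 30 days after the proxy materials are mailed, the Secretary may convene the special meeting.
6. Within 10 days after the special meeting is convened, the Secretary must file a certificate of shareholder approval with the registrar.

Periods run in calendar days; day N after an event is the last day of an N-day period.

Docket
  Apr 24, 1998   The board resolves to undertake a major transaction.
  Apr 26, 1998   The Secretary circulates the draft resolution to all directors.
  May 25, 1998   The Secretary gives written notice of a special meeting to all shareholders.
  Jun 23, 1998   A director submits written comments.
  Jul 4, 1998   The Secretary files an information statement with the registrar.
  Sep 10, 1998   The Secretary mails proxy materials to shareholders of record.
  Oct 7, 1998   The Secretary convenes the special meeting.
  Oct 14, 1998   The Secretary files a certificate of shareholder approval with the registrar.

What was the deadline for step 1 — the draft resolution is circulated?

Jul 6, 1998

Step 1 runs from Apr 24, 1998, when the board resolution is passed. 73 days after Apr 24, 1998 is Jul 6, 1998.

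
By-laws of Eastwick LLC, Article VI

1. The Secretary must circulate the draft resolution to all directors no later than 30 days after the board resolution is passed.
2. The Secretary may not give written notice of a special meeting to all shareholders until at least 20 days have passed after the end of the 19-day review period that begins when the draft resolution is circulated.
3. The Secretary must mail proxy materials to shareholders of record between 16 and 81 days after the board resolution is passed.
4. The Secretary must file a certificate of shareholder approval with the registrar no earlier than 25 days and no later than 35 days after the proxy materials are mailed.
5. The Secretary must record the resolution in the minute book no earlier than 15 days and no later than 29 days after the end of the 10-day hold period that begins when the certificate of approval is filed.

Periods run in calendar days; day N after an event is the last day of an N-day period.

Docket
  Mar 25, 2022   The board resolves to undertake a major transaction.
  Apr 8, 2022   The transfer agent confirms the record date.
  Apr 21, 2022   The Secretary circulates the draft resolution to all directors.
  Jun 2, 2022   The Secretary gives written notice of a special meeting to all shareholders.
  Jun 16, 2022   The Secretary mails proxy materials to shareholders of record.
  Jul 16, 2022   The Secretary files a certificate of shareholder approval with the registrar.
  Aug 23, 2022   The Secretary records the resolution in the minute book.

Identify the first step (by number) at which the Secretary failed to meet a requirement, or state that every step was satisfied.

Step 1 — counting 30 days from Mar 25, 2022 (when the board resolution is passed) gives a deadline of Apr 24, 2022; Apr 21, 2022 is within that limit.
Step 2 — must wait 20 days from May 10, 2022 (end of the 19-day review period, which began when the draft resolution is circulated on Apr 21, 2022), so not before May 30, 2022; done Jun 2, 2022, after the minimum wait.
Step 3 — 16 and 81 days from Mar 25, 2022 (when the board resolution is passed) are Apr 10, 2022 and Jun 14, 2022 respectively; Jun 16, 2022 is 2 days past the end of the window.
The analysis stops there.

Step 3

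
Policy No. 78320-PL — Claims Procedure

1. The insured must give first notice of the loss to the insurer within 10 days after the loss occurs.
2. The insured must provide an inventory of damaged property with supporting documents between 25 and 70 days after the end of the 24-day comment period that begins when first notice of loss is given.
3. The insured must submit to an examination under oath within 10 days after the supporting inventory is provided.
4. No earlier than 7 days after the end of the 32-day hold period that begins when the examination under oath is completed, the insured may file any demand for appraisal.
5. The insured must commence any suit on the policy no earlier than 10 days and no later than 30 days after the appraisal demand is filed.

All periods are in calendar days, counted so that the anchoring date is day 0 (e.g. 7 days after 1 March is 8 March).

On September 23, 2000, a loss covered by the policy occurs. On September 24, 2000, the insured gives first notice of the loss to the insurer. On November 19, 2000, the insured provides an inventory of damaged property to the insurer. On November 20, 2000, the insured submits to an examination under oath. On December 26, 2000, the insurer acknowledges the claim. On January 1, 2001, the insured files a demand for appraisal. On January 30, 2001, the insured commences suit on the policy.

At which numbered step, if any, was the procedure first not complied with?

Step 1 — counting 10 days from September 23, 2000 (when the loss occurs) gives a deadline of October 3, 2000; completed September 24, 2000, before the deadline.
Step 2 — 25 and 70 days from October 18, 2000 (end of the 24-day comment period, which began when first notice of loss is given on September 24, 2000) are November 12, 2000 and December 27, 2000 respectively; done November 19, 2000 — within the window.
Step 3 — counting 10 days from November 19, 2000 (when the supporting inventory is provided) gives a deadline of November 29, 2000; completed November 20, 2000, before the deadline.
Step 4 — must wait 7 days from December 22, 2000 (end of the 32-day hold period, which began when the examination under oath is completed on November 20, 2000), so not before December 29, 2000; January 1, 2001 is on or after that date.
Step 5 — 10 and 30 days from January 1, 2001 (when the appraisal demand is filed) are January 11, 2001 and January 31, 2001 respectively; done January 30, 2001 — within the window.

None — every step was satisfied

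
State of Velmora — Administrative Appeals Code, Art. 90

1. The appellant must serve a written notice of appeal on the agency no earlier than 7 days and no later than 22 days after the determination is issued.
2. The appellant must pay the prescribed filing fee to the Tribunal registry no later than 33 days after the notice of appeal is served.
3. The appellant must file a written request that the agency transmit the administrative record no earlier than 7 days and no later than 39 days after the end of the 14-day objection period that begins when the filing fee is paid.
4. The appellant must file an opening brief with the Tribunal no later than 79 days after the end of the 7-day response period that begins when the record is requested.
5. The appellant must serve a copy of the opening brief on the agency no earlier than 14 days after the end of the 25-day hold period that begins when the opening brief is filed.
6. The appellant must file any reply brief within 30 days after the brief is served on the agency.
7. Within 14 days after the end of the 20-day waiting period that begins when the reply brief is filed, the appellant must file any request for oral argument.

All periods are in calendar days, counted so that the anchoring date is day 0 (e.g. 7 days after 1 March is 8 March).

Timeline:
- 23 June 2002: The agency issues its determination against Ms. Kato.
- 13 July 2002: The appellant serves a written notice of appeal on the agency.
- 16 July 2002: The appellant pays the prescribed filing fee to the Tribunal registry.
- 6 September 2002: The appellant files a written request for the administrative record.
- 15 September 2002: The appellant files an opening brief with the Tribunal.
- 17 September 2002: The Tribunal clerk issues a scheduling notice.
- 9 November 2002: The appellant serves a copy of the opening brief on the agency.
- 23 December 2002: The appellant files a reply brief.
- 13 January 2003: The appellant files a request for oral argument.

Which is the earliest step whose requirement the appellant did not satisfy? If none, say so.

Step 1: the window is 7–22 days after 23 June 2002 (when the determination is issued), so 30 June 2002 through 15 July 2002; done 13 July 2002, which is between those dates.
Step 2: 33 days after 13 July 2002 (when the notice of appeal is served) is 15 August 2002; done 16 July 2002 — timely.
Step 3: the window is 7–39 days after 30 July 2002 (end of the 14-day objection period, which began when the filing fee is paid on 16 July 2002), so 6 August 2002 through 7 September 2002; 6 September 2002 falls inside that range.
Step 4: 79 days after 13 September 2002 (end of the 7-day response period, which began when the record is requested on 6 September 2002) is 1 December 2002; completed 15 September 2002, before the deadline.
Step 5: the earliest permitted date is 14 days after 10 October 2002 (end of the 25-day hold period, which began when the opening brief is filed on 15 September 2002), i.e. 24 October 2002; 9 November 2002 is on or after that date.
Step 6: 30 days after 9 November 2002 (when the brief is served on the agency) is 9 December 2002; not done until 23 December 2002, 14 days after the deadline.
Later steps need not be reached.

Step 6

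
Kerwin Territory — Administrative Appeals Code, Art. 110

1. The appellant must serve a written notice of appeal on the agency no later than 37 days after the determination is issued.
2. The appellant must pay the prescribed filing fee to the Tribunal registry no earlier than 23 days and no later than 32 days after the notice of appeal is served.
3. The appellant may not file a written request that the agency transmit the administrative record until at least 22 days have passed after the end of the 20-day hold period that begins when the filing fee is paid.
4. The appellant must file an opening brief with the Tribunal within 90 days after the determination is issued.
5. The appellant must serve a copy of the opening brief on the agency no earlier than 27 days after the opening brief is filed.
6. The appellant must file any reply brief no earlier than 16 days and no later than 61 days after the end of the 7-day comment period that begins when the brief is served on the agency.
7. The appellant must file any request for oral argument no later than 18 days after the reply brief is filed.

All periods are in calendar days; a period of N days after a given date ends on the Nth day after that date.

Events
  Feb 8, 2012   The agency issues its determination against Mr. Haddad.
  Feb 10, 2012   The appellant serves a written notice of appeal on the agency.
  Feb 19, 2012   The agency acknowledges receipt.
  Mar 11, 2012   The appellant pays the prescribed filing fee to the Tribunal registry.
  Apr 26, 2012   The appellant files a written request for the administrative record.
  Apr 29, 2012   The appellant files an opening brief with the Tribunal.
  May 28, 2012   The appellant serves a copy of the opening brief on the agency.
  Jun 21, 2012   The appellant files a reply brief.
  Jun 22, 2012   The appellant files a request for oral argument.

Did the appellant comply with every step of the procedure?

(1) due by Feb 8, 2012 + 37 days = Mar 16, 2012; completed Feb 10, 2012, before the deadline.
(2) the permitted window runs from Feb 10, 2012 + 23 = Mar 4, 2012 to Feb 10, 2012 + 32 = Mar 13, 2012; done Mar 11, 2012 — within the window.
(3) permitted from Mar 31, 2012 + 22 days = Apr 22, 2012 onward; done Apr 26, 2012 — permitted.
(4) due by Feb 8, 2012 + 90 days = May 8, 2012; completed Apr 29, 2012, before the deadline.
(5) permitted from Apr 29, 2012 + 27 days = May 26, 2012 onward; done May 28, 2012, after the minimum wait.
(6) the permitted window runs from Jun 4, 2012 + 16 = Jun 20, 2012 to Jun 4, 2012 + 61 = Aug 4, 2012; Jun 21, 2012 falls inside that range.
(7) due by Jun 21, 2012 + 18 days = Jul 9, 2012; completed Jun 22, 2012, before the deadline.

Yes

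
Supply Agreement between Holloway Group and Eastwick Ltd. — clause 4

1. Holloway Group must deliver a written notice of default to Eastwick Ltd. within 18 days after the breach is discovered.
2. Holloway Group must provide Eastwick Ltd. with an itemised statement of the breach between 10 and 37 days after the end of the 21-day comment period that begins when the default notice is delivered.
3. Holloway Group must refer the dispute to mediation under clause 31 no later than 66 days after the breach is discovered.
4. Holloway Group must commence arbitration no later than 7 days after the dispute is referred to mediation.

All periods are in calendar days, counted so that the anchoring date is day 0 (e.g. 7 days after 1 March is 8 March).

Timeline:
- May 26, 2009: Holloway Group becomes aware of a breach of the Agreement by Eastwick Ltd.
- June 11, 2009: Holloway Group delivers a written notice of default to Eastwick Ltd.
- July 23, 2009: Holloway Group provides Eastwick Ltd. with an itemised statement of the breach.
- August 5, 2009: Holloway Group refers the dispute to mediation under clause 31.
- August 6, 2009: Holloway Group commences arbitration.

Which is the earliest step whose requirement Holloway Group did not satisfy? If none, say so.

Step 1 — counting 18 days from May 26, 2009 (when the breach is discovered) gives a deadline of June 13, 2009; June 11, 2009 is within that limit.
Step 2 — 10 and 37 days from July 2, 2009 (end of the 21-day comment period, which began when the default notice is delivered on June 11, 2009) are July 12, 2009 and August 8, 2009 respectively; July 23, 2009 falls inside that range.
Step 3 — counting 66 days from May 26, 2009 (when the breach is discovered) gives a deadline of July 31, 2009; done August 5, 2009 — 5 days late.

Step 3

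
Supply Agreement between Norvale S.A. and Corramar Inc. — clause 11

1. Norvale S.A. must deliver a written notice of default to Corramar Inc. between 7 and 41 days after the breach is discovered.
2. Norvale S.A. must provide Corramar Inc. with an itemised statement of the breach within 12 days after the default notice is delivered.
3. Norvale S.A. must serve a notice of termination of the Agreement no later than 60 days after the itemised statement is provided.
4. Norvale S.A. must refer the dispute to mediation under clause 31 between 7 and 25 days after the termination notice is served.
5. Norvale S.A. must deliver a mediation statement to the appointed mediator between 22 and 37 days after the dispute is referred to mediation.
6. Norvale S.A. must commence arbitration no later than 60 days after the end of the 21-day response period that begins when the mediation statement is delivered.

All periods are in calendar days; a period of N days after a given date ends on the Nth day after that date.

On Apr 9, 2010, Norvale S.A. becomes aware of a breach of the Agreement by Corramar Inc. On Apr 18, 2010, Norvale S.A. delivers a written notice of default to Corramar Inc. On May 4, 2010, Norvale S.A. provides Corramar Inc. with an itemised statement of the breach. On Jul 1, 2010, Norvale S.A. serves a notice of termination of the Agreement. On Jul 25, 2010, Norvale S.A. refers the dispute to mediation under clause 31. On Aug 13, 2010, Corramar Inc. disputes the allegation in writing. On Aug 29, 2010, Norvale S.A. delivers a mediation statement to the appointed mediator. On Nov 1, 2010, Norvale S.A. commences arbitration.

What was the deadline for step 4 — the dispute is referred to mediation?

Jul 26, 2010

Step 4 runs from Jul 1, 2010, when the termination notice is served. The window is 7–25 days after Jul 1, 2010; it closes on Jul 26, 2010.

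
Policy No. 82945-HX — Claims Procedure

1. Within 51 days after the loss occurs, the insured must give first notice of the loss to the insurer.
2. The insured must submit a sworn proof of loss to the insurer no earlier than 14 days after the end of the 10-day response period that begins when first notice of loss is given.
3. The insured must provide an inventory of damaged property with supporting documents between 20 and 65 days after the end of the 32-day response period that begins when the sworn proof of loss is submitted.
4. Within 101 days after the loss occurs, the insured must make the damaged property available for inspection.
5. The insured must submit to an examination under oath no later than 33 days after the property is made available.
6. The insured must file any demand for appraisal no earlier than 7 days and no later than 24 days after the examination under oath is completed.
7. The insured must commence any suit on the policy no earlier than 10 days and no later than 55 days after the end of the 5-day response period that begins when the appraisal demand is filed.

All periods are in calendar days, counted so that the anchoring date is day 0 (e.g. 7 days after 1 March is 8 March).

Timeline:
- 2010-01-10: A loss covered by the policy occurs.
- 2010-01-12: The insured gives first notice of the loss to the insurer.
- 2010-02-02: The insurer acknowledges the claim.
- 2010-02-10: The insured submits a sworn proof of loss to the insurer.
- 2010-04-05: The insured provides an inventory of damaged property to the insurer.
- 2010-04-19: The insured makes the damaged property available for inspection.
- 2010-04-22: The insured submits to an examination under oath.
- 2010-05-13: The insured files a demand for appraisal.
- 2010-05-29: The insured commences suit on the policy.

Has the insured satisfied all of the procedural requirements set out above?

Yes

Step 1 — counting 51 days from 2010-01-10 (when the loss occurs) gives a deadline of 2010-03-02; completed 2010-01-12, before the deadline.
Step 2 — must wait 14 days from 2010-01-22 (end of the 10-day response period, which began when first notice of loss is given on 2010-01-12), so not before 2010-02-05; done 2010-02-10, after the minimum wait.
Step 3 — 20 and 65 days from 2010-03-14 (end of the 32-day response period, which began when the sworn proof of loss is submitted on 2010-02-10) are 2010-04-03 and 2010-05-18 respectively; done 2010-04-05, which is between those dates.
Step 4 — counting 101 days from 2010-01-10 (when the loss occurs) gives a deadline of 2010-04-21; completed 2010-04-19, before the deadline.
Step 5 — counting 33 days from 2010-04-19 (when the property is made available) gives a deadline of 2010-05-22; done 2010-04-22 — timely.
Step 6 — 7 and 24 days from 2010-04-22 (when the examination under oath is completed) are 2010-04-29 and 2010-05-16 respectively; done 2010-05-13, which is between those dates.
Step 7 — 10 and 55 days from 2010-05-18 (end of the 5-day response period, which began when the appraisal demand is filed on 2010-05-13) are 2010-05-28 and 2010-07-12 respectively; 2010-05-29 falls inside that range.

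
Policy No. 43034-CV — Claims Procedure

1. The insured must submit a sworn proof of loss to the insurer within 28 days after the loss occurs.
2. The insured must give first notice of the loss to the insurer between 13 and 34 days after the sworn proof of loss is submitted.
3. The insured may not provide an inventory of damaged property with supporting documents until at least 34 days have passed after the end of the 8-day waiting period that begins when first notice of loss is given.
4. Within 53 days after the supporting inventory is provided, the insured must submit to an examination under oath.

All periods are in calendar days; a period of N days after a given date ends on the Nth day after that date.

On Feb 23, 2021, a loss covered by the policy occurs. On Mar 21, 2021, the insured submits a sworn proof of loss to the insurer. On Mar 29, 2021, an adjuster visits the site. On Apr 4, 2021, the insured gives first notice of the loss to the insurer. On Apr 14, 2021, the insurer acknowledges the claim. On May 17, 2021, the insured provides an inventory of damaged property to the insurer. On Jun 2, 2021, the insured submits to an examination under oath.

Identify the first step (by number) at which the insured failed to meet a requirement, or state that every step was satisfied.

None — every step was satisfied

Step 1 — counting 28 days from Feb 23, 2021 (when the loss occurs) gives a deadline of Mar 23, 2021; completed Mar 21, 2021, before the deadline.
Step 2 — 13 and 34 days from Mar 21, 2021 (when the sworn proof of loss is submitted) are Apr 3, 2021 and Apr 24, 2021 respectively; Apr 4, 2021 falls inside that range.
Step 3 — must wait 34 days from Apr 12, 2021 (end of the 8-day waiting period, which began when first notice of loss is given on Apr 4, 2021), so not before May 16, 2021; May 17, 2021 is on or after that date.
Step 4 — counting 53 days from May 17, 2021 (when the supporting inventory is provided) gives a deadline of Jul 9, 2021; done Jun 2, 2021 — timely.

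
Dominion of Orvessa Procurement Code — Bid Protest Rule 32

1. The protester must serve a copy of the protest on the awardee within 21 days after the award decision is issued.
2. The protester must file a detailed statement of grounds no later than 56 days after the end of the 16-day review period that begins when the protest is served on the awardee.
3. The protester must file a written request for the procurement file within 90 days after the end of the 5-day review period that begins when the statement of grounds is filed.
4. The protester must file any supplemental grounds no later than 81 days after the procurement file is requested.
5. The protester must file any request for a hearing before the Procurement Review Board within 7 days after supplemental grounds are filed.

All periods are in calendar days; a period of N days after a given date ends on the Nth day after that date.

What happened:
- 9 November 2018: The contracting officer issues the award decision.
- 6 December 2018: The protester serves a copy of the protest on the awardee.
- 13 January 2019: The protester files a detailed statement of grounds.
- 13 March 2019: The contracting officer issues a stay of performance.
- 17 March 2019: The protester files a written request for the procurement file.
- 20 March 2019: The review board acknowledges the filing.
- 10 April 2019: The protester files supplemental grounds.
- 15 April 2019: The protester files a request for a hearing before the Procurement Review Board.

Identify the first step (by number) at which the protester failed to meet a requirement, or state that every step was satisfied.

(1) due by 9 November 2018 + 21 days = 30 November 2018; not done until 6 December 2018, 6 days after the deadline.
That is the first point of non-compliance.

Step 1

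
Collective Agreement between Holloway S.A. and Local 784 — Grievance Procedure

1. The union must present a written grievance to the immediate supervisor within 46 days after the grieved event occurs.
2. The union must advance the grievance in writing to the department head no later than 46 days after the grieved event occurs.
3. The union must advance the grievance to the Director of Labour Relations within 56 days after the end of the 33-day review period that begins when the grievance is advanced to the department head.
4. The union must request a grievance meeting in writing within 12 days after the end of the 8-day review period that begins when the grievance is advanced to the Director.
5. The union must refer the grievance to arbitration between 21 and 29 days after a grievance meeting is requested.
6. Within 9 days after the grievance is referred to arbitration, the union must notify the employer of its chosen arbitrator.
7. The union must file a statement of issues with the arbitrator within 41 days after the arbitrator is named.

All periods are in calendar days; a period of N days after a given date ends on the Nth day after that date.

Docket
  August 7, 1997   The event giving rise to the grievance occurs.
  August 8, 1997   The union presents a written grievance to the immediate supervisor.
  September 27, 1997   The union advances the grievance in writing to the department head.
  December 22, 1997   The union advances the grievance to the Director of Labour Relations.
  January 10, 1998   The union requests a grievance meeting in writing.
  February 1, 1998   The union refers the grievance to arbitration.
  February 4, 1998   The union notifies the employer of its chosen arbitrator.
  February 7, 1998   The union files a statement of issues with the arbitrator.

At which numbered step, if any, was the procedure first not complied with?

Step 2

Step 1 — counting 46 days from August 7, 1997 (when the grieved event occurs) gives a deadline of September 22, 1997; done August 8, 1997 — timely.
Step 2 — counting 46 days from August 7, 1997 (when the grieved event occurs) gives a deadline of September 22, 1997; September 27, 1997 misses that deadline by 5 days.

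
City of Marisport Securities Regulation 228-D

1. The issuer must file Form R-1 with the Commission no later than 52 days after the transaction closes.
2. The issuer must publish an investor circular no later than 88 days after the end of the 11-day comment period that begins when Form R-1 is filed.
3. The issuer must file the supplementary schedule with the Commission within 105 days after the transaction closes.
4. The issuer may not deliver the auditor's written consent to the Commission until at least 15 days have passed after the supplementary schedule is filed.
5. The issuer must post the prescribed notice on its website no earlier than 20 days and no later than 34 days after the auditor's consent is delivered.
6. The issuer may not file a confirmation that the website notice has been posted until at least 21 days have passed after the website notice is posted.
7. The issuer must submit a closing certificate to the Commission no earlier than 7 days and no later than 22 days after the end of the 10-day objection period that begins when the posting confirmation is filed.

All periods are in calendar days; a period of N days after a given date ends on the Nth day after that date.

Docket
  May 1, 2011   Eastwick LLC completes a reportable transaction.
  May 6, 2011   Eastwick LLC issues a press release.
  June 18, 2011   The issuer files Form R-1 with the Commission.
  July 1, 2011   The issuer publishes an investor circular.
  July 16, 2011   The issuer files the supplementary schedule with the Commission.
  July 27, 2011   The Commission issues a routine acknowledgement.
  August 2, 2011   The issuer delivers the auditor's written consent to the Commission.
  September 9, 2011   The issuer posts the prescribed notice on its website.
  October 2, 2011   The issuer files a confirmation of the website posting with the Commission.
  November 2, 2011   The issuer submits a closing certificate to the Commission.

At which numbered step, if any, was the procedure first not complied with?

Step 1 — counting 52 days from May 1, 2011 (when the transaction closes) gives a deadline of June 22, 2011; June 18, 2011 is within that limit.
Step 2 — counting 88 days from June 29, 2011 (end of the 11-day comment period, which began when Form R-1 is filed on June 18, 2011) gives a deadline of September 25, 2011; done July 1, 2011 — timely.
Step 3 — counting 105 days from May 1, 2011 (when the transaction closes) gives a deadline of August 14, 2011; July 16, 2011 is within that limit.
Step 4 — must wait 15 days from July 16, 2011 (when the supplementary schedule is filed), so not before July 31, 2011; done August 2, 2011, after the minimum wait.
Step 5 — 20 and 34 days from August 2, 2011 (when the auditor's consent is delivered) are August 22, 2011 and September 5, 2011 respectively; September 9, 2011 is 4 days past the end of the window.

Step 5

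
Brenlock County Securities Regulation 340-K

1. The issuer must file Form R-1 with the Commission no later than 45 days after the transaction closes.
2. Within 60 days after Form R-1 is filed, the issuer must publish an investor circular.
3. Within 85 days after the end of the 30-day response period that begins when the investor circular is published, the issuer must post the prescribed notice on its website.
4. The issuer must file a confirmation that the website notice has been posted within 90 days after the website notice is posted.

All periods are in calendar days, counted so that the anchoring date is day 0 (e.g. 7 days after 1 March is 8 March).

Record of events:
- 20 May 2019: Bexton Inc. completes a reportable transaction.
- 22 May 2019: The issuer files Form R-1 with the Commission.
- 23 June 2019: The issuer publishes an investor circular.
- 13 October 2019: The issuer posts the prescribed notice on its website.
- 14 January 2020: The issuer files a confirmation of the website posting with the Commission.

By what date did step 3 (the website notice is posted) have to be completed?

The investor circular is published on 23 June 2019; the 30-day response period therefore ends 23 July 2019, and step 3 runs from that date. 85 days after 23 July 2019 is 16 October 2019.

16 October 2019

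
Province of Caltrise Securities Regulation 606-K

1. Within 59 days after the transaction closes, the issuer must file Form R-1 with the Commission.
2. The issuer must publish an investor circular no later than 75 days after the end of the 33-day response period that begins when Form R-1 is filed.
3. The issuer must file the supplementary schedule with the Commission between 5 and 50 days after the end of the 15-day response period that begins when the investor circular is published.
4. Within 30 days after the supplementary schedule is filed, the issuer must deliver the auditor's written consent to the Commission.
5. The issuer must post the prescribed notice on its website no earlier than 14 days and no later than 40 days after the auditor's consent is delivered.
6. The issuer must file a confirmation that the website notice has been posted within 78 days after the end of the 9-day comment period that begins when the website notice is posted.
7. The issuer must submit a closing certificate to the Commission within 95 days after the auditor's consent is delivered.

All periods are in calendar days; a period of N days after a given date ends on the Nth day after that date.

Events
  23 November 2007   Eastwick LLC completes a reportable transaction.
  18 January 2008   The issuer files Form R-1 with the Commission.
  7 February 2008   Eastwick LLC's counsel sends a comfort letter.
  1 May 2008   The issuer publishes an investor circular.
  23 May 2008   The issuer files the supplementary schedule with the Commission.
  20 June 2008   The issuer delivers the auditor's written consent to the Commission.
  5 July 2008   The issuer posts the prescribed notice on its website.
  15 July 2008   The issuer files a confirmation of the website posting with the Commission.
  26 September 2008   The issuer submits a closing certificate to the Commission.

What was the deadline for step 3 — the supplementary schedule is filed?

The investor circular is published on 1 May 2008; the 15-day response period therefore ends 16 May 2008, and step 3 runs from that date. The window is 5–50 days after 16 May 2008; it closes on 5 July 2008.

5 July 2008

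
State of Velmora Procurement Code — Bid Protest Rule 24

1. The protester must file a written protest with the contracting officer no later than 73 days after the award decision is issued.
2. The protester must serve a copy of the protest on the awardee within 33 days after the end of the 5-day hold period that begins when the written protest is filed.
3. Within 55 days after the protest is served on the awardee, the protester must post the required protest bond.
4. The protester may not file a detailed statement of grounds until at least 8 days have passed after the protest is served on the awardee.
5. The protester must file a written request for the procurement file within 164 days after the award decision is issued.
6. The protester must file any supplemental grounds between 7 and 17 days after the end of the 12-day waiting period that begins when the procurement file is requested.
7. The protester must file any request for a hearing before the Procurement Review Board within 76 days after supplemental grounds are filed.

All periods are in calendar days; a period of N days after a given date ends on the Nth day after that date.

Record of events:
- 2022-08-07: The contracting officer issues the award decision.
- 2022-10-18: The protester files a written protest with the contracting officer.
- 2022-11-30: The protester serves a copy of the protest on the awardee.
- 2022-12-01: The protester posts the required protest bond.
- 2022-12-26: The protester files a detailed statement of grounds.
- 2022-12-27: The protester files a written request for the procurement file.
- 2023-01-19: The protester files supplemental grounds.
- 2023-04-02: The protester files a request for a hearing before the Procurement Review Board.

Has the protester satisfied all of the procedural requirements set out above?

Step 1 — counting 73 days from 2022-08-07 (when the award decision is issued) gives a deadline of 2022-10-19; 2022-10-18 is within that limit.
Step 2 — counting 33 days from 2022-10-23 (end of the 5-day hold period, which began when the written protest is filed on 2022-10-18) gives a deadline of 2022-11-25; done 2022-11-30 — 5 days late.
That is the first point of non-compliance.

No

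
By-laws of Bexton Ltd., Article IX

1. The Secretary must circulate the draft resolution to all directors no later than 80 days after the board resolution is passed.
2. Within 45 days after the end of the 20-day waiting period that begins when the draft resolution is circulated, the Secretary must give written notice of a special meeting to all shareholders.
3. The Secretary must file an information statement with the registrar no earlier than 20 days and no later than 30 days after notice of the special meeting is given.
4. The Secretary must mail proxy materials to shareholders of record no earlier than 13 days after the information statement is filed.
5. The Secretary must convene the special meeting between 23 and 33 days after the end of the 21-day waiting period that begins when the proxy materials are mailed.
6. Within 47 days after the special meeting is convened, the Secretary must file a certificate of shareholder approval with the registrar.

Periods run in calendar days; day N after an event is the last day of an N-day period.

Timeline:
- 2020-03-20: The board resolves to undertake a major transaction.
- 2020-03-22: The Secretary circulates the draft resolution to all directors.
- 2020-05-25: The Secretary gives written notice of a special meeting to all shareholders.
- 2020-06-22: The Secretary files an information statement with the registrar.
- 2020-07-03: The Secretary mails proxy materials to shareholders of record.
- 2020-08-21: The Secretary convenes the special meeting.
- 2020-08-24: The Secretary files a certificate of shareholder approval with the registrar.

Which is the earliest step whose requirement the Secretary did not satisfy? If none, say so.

Step 1 — counting 80 days from 2020-03-20 (when the board resolution is passed) gives a deadline of 2020-06-08; done 2020-03-22 — timely.
Step 2 — counting 45 days from 2020-04-11 (end of the 20-day waiting period, which began when the draft resolution is circulated on 2020-03-22) gives a deadline of 2020-05-26; done 2020-05-25 — timely.
Step 3 — 20 and 30 days from 2020-05-25 (when notice of the special meeting is given) are 2020-06-14 and 2020-06-24 respectively; 2020-06-22 falls inside that range.
Step 4 — must wait 13 days from 2020-06-22 (when the information statement is filed), so not before 2020-07-05; done 2020-07-03 — 2 days too early.
Later steps need not be reached.

Step 4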